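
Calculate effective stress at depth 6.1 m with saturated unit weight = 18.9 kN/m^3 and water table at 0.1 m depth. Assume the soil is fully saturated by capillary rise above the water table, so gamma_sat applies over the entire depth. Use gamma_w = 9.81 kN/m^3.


Result: 56.43 kPa

Derivation:
Total stress = gamma_sat * depth
sigma = 18.9 * 6.1 = 115.29 kPa
Pore water pressure u = gamma_w * (depth - d_wt)
u = 9.81 * (6.1 - 0.1) = 58.86 kPa
Effective stress = sigma - u
sigma' = 115.29 - 58.86 = 56.43 kPa


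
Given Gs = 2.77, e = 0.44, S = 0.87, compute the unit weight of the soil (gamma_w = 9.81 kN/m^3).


Using gamma = gamma_w * (Gs + S*e) / (1 + e)
Numerator: Gs + S*e = 2.77 + 0.87*0.44 = 3.1528
Denominator: 1 + e = 1 + 0.44 = 1.44
gamma = 9.81 * 3.1528 / 1.44
gamma = 21.478 kN/m^3


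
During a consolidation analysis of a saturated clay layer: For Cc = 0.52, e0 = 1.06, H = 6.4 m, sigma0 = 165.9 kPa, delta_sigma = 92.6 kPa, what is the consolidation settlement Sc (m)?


Using Sc = Cc * H / (1 + e0) * log10((sigma0 + delta_sigma) / sigma0)
Stress ratio = (165.9 + 92.6) / 165.9 = 1.55817
log10(1.55817) = 0.192614
Cc * H / (1 + e0) = 0.52 * 6.4 / (1 + 1.06) = 1.61553
Sc = 1.61553 * 0.192614
Sc = 0.3112 m


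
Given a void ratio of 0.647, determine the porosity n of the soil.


Using the relation n = e / (1 + e)
n = 0.647 / (1 + 0.647)
n = 0.647 / 1.647
n = 0.3928


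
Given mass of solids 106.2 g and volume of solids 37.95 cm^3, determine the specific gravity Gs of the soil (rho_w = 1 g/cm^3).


Result: 2.798

Derivation:
Using Gs = m_s / (V_s * rho_w)
Since rho_w = 1 g/cm^3:
Gs = 106.2 / 37.95
Gs = 2.798


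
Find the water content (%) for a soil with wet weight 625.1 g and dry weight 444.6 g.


Using w = (m_wet - m_dry) / m_dry * 100
m_wet - m_dry = 625.1 - 444.6 = 180.5 g
w = 180.5 / 444.6 * 100
w = 40.6 %


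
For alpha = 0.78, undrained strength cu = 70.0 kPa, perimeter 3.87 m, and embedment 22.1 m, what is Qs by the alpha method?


Using Qs = alpha * cu * perimeter * L
Qs = 0.78 * 70.0 * 3.87 * 22.1
Qs = 4669.77 kN


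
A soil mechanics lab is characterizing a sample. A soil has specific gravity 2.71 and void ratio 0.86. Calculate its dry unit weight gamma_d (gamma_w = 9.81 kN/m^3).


Result: 14.293 kN/m^3

Derivation:
Using gamma_d = Gs * gamma_w / (1 + e)
gamma_d = 2.71 * 9.81 / (1 + 0.86)
gamma_d = 2.71 * 9.81 / 1.86
gamma_d = 14.293 kN/m^3


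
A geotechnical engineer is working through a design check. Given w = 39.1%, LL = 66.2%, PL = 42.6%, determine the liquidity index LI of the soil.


First compute the plasticity index:
PI = LL - PL = 66.2 - 42.6 = 23.6
Then compute the liquidity index:
LI = (w - PL) / PI
LI = (39.1 - 42.6) / 23.6
LI = -0.148


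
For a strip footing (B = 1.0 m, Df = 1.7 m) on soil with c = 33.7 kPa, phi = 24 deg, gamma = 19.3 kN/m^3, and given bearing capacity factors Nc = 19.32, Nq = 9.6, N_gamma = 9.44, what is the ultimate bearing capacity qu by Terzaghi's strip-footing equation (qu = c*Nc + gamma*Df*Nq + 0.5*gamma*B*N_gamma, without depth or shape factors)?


Result: 1057.16 kPa

Derivation:
Compute qu = c*Nc + gamma*Df*Nq + 0.5*gamma*B*N_gamma
Term 1: 33.7 * 19.32 = 651.084
Term 2: 19.3 * 1.7 * 9.6 = 314.976
Term 3: 0.5 * 19.3 * 1.0 * 9.44 = 91.096
qu = 651.084 + 314.976 + 91.096
qu = 1057.16 kPa


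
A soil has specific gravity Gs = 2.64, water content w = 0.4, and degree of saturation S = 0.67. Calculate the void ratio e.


Result: 1.5761

Derivation:
Using the relation e = Gs * w / S
e = 2.64 * 0.4 / 0.67
e = 1.5761


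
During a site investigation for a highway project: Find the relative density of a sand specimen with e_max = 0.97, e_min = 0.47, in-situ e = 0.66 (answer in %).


Result: 62.0 %

Derivation:
Using Dr = (e_max - e) / (e_max - e_min) * 100
e_max - e = 0.97 - 0.66 = 0.31
e_max - e_min = 0.97 - 0.47 = 0.5
Dr = 0.31 / 0.5 * 100
Dr = 62.0 %


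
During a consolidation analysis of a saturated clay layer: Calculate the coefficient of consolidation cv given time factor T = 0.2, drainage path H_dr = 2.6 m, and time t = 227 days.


Result: 0.00596 m^2/day

Derivation:
Using cv = T * H_dr^2 / t
H_dr^2 = 2.6^2 = 6.76
cv = 0.2 * 6.76 / 227
cv = 0.00596 m^2/day


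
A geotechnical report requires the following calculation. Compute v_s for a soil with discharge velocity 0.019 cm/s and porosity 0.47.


Result: 0.04043 cm/s

Derivation:
Using v_s = v_d / n
v_s = 0.019 / 0.47
v_s = 0.04043 cm/s


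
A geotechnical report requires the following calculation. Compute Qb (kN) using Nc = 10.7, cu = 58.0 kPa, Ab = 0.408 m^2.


Using Qb = Nc * cu * Ab
Qb = 10.7 * 58.0 * 0.408
Qb = 253.2 kN


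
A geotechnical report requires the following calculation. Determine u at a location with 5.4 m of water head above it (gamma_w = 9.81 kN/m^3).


Result: 52.97 kPa

Derivation:
Using u = gamma_w * h_w
u = 9.81 * 5.4
u = 52.97 kPa


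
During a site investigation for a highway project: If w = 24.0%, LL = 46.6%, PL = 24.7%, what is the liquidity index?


First compute the plasticity index:
PI = LL - PL = 46.6 - 24.7 = 21.9
Then compute the liquidity index:
LI = (w - PL) / PI
LI = (24.0 - 24.7) / 21.9
LI = -0.032


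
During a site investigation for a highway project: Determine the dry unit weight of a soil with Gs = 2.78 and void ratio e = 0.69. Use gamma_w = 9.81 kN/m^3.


Using gamma_d = Gs * gamma_w / (1 + e)
gamma_d = 2.78 * 9.81 / (1 + 0.69)
gamma_d = 2.78 * 9.81 / 1.69
gamma_d = 16.137 kN/m^3


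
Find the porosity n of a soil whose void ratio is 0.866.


Result: 0.4641

Derivation:
Using the relation n = e / (1 + e)
n = 0.866 / (1 + 0.866)
n = 0.866 / 1.866
n = 0.4641


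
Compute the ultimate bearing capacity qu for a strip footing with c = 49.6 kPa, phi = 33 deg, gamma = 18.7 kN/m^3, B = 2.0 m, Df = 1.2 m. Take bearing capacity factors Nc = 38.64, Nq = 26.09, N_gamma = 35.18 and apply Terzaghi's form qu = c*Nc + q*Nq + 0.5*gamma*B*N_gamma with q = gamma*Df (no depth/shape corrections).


Compute qu = c*Nc + gamma*Df*Nq + 0.5*gamma*B*N_gamma
Term 1: 49.6 * 38.64 = 1916.544
Term 2: 18.7 * 1.2 * 26.09 = 585.4596
Term 3: 0.5 * 18.7 * 2.0 * 35.18 = 657.866
qu = 1916.544 + 585.4596 + 657.866
qu = 3159.87 kPa


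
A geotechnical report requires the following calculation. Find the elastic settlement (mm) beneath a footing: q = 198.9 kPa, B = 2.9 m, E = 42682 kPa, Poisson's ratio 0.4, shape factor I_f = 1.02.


Using Se = q * B * (1 - nu^2) * I_f / E
1 - nu^2 = 1 - 0.4^2 = 0.84
Se = 198.9 * 2.9 * 0.84 * 1.02 / 42682
Se = 0.011579 m
Convert to mm: Se = 0.011579 * 1000 = 11.579 mm


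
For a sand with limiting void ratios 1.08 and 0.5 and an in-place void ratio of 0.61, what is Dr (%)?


Using Dr = (e_max - e) / (e_max - e_min) * 100
e_max - e = 1.08 - 0.61 = 0.47
e_max - e_min = 1.08 - 0.5 = 0.58
Dr = 0.47 / 0.58 * 100
Dr = 81.03 %


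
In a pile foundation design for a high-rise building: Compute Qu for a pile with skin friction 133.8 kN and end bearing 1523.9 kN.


Result: 1657.7 kN

Derivation:
Using Qu = Qf + Qb
Qu = 133.8 + 1523.9
Qu = 1657.7 kN


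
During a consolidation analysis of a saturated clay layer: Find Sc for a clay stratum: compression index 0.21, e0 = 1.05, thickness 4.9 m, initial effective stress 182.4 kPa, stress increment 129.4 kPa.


Using Sc = Cc * H / (1 + e0) * log10((sigma0 + delta_sigma) / sigma0)
Stress ratio = (182.4 + 129.4) / 182.4 = 1.70943
log10(1.70943) = 0.232851
Cc * H / (1 + e0) = 0.21 * 4.9 / (1 + 1.05) = 0.501951
Sc = 0.501951 * 0.232851
Sc = 0.1169 m


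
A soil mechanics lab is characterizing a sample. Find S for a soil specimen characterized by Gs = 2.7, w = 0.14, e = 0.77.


Using S = Gs * w / e
S = 2.7 * 0.14 / 0.77
S = 0.4909


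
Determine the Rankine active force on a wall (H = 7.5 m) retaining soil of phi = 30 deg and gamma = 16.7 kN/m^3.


Result: 156.56 kN/m

Derivation:
Compute active earth pressure coefficient:
Ka = tan^2(45 - phi/2) = tan^2(30.0) = 0.333333
Compute active force:
Pa = 0.5 * Ka * gamma * H^2
Pa = 0.5 * 0.333333 * 16.7 * 7.5^2
Pa = 156.56 kN/m


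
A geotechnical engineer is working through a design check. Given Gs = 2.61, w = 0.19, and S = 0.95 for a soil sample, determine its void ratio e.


Using the relation e = Gs * w / S
e = 2.61 * 0.19 / 0.95
e = 0.522


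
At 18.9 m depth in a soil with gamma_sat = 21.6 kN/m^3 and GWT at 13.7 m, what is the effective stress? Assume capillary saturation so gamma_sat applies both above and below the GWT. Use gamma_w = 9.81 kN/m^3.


Total stress = gamma_sat * depth
sigma = 21.6 * 18.9 = 408.24 kPa
Pore water pressure u = gamma_w * (depth - d_wt)
u = 9.81 * (18.9 - 13.7) = 51.012 kPa
Effective stress = sigma - u
sigma' = 408.24 - 51.012 = 357.23 kPa


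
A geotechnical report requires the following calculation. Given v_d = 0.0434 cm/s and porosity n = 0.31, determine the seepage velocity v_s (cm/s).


Using v_s = v_d / n
v_s = 0.0434 / 0.31
v_s = 0.14 cm/s


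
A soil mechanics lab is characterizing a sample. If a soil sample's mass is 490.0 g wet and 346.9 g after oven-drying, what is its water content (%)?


Result: 41.25 %

Derivation:
Using w = (m_wet - m_dry) / m_dry * 100
m_wet - m_dry = 490.0 - 346.9 = 143.1 g
w = 143.1 / 346.9 * 100
w = 41.25 %


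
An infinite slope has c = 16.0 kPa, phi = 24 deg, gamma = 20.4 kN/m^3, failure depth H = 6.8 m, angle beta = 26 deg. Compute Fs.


Using Fs = c / (gamma*H*sin(beta)*cos(beta)) + tan(phi)/tan(beta)
Cohesion contribution = 16.0 / (20.4*6.8*sin(26)*cos(26))
Cohesion contribution = 0.292738
Friction contribution = tan(24)/tan(26) = 0.912854
Fs = 0.292738 + 0.912854
Fs = 1.206


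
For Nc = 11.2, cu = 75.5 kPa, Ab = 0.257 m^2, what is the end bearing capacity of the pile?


Using Qb = Nc * cu * Ab
Qb = 11.2 * 75.5 * 0.257
Qb = 217.32 kN


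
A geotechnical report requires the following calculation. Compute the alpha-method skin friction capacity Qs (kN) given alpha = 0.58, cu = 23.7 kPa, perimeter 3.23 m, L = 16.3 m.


Using Qs = alpha * cu * perimeter * L
Qs = 0.58 * 23.7 * 3.23 * 16.3
Qs = 723.71 kN


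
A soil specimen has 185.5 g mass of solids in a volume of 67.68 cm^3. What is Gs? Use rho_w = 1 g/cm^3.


Using Gs = m_s / (V_s * rho_w)
Since rho_w = 1 g/cm^3:
Gs = 185.5 / 67.68
Gs = 2.741


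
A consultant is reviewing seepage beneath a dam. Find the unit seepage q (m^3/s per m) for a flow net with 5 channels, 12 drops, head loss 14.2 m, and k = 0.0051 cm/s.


Convert k to m/s for unit consistency with H:
k = 0.0051 cm/s = 0.0051 / 100 m/s = 5.1e-05 m/s
Using q = k * H * Nf / Nd
Nf / Nd = 5 / 12 = 0.4167
q = 5.1e-05 * 14.2 * 0.4167
q = 0.0003017 m^3/s per m


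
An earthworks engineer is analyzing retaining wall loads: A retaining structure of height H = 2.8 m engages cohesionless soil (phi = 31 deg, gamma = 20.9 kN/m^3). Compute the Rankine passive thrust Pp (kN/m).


Compute passive earth pressure coefficient:
Kp = tan^2(45 + phi/2) = tan^2(60.5) = 3.124035
Compute passive force:
Pp = 0.5 * Kp * gamma * H^2
Pp = 0.5 * 3.124035 * 20.9 * 2.8^2
Pp = 255.95 kN/m


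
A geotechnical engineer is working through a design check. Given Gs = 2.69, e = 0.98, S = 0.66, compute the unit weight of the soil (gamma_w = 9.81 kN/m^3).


Using gamma = gamma_w * (Gs + S*e) / (1 + e)
Numerator: Gs + S*e = 2.69 + 0.66*0.98 = 3.3368
Denominator: 1 + e = 1 + 0.98 = 1.98
gamma = 9.81 * 3.3368 / 1.98
gamma = 16.532 kN/m^3


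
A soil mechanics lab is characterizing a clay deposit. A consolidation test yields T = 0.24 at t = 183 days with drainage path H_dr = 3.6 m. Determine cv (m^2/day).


Result: 0.017 m^2/day

Derivation:
Using cv = T * H_dr^2 / t
H_dr^2 = 3.6^2 = 12.96
cv = 0.24 * 12.96 / 183
cv = 0.017 m^2/day


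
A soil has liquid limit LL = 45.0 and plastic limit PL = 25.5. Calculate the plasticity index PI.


Using PI = LL - PL
PI = 45.0 - 25.5
PI = 19.5


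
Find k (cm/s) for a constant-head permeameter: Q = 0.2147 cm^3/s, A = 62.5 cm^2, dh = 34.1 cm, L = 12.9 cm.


Compute hydraulic gradient:
i = dh / L = 34.1 / 12.9 = 2.64341
Then apply Darcy's law:
k = Q / (A * i)
k = 0.2147 / (62.5 * 2.64341)
k = 0.2147 / 165.213
k = 0.0013 cm/s


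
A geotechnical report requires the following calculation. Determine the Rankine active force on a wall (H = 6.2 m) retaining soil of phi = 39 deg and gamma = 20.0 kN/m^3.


Result: 87.45 kN/m

Derivation:
Compute active earth pressure coefficient:
Ka = tan^2(45 - phi/2) = tan^2(25.5) = 0.227506
Compute active force:
Pa = 0.5 * Ka * gamma * H^2
Pa = 0.5 * 0.227506 * 20.0 * 6.2^2
Pa = 87.45 kN/m


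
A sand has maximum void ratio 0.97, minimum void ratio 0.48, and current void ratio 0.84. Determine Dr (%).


Result: 26.53 %

Derivation:
Using Dr = (e_max - e) / (e_max - e_min) * 100
e_max - e = 0.97 - 0.84 = 0.13
e_max - e_min = 0.97 - 0.48 = 0.49
Dr = 0.13 / 0.49 * 100
Dr = 26.53 %


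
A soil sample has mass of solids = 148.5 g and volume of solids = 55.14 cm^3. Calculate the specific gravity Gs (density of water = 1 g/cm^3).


Result: 2.693

Derivation:
Using Gs = m_s / (V_s * rho_w)
Since rho_w = 1 g/cm^3:
Gs = 148.5 / 55.14
Gs = 2.693


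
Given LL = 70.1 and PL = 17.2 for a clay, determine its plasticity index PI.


Using PI = LL - PL
PI = 70.1 - 17.2
PI = 52.9


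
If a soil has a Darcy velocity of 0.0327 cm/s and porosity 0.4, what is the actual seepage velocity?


Using v_s = v_d / n
v_s = 0.0327 / 0.4
v_s = 0.08175 cm/s


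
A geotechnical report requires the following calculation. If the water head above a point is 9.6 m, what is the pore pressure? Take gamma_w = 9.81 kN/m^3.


Result: 94.18 kPa

Derivation:
Using u = gamma_w * h_w
u = 9.81 * 9.6
u = 94.18 kPa


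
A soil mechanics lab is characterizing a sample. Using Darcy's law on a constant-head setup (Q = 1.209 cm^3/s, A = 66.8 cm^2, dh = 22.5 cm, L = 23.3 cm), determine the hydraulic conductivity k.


Compute hydraulic gradient:
i = dh / L = 22.5 / 23.3 = 0.965665
Then apply Darcy's law:
k = Q / (A * i)
k = 1.209 / (66.8 * 0.965665)
k = 1.209 / 64.5064
k = 0.018742 cm/s


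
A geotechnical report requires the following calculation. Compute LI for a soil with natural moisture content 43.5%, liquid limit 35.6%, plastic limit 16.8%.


First compute the plasticity index:
PI = LL - PL = 35.6 - 16.8 = 18.8
Then compute the liquidity index:
LI = (w - PL) / PI
LI = (43.5 - 16.8) / 18.8
LI = 1.42


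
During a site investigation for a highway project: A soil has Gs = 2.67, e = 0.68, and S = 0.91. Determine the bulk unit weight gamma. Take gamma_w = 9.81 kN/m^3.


Result: 19.204 kN/m^3

Derivation:
Using gamma = gamma_w * (Gs + S*e) / (1 + e)
Numerator: Gs + S*e = 2.67 + 0.91*0.68 = 3.2888
Denominator: 1 + e = 1 + 0.68 = 1.68
gamma = 9.81 * 3.2888 / 1.68
gamma = 19.204 kN/m^3


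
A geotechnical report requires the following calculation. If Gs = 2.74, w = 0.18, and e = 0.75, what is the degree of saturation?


Result: 0.6576

Derivation:
Using S = Gs * w / e
S = 2.74 * 0.18 / 0.75
S = 0.6576


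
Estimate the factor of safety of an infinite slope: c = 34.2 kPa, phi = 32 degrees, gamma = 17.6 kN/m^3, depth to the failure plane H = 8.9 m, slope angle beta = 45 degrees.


Result: 1.062

Derivation:
Using Fs = c / (gamma*H*sin(beta)*cos(beta)) + tan(phi)/tan(beta)
Cohesion contribution = 34.2 / (17.6*8.9*sin(45)*cos(45))
Cohesion contribution = 0.43667
Friction contribution = tan(32)/tan(45) = 0.624869
Fs = 0.43667 + 0.624869
Fs = 1.062


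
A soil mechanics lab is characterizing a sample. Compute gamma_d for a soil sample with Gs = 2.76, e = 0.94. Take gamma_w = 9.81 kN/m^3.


Using gamma_d = Gs * gamma_w / (1 + e)
gamma_d = 2.76 * 9.81 / (1 + 0.94)
gamma_d = 2.76 * 9.81 / 1.94
gamma_d = 13.956 kN/m^3


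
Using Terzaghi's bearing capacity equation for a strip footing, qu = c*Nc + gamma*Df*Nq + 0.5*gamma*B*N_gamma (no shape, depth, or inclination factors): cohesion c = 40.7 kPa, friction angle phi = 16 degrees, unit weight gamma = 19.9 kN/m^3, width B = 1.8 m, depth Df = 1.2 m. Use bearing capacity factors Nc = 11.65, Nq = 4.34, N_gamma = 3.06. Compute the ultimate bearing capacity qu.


Compute qu = c*Nc + gamma*Df*Nq + 0.5*gamma*B*N_gamma
Term 1: 40.7 * 11.65 = 474.155
Term 2: 19.9 * 1.2 * 4.34 = 103.6392
Term 3: 0.5 * 19.9 * 1.8 * 3.06 = 54.8046
qu = 474.155 + 103.6392 + 54.8046
qu = 632.6 kPa


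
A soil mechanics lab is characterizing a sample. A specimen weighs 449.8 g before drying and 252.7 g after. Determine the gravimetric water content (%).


Using w = (m_wet - m_dry) / m_dry * 100
m_wet - m_dry = 449.8 - 252.7 = 197.1 g
w = 197.1 / 252.7 * 100
w = 78.0 %


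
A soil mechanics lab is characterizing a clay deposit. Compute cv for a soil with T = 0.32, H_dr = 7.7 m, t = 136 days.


Result: 0.13951 m^2/day

Derivation:
Using cv = T * H_dr^2 / t
H_dr^2 = 7.7^2 = 59.29
cv = 0.32 * 59.29 / 136
cv = 0.13951 m^2/day


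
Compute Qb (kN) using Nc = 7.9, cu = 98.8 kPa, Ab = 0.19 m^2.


Result: 148.3 kN

Derivation:
Using Qb = Nc * cu * Ab
Qb = 7.9 * 98.8 * 0.19
Qb = 148.3 kN


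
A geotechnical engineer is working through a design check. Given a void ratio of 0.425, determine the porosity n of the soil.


Result: 0.2982

Derivation:
Using the relation n = e / (1 + e)
n = 0.425 / (1 + 0.425)
n = 0.425 / 1.425
n = 0.2982


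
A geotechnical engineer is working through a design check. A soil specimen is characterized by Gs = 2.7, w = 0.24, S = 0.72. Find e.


Using the relation e = Gs * w / S
e = 2.7 * 0.24 / 0.72
e = 0.9


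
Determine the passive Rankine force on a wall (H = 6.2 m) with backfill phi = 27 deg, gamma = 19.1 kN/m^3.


Compute passive earth pressure coefficient:
Kp = tan^2(45 + phi/2) = tan^2(58.5) = 2.66294
Compute passive force:
Pp = 0.5 * Kp * gamma * H^2
Pp = 0.5 * 2.66294 * 19.1 * 6.2^2
Pp = 977.57 kN/m


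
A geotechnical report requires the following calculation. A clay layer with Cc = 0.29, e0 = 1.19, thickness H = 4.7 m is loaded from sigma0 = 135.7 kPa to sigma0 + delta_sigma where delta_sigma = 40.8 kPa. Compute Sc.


Using Sc = Cc * H / (1 + e0) * log10((sigma0 + delta_sigma) / sigma0)
Stress ratio = (135.7 + 40.8) / 135.7 = 1.30066
log10(1.30066) = 0.114165
Cc * H / (1 + e0) = 0.29 * 4.7 / (1 + 1.19) = 0.622374
Sc = 0.622374 * 0.114165
Sc = 0.0711 m


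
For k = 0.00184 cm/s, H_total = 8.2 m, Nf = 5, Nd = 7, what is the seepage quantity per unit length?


Result: 0.0001078 m^3/s per m

Derivation:
Convert k to m/s for unit consistency with H:
k = 0.00184 cm/s = 0.00184 / 100 m/s = 1.84e-05 m/s
Using q = k * H * Nf / Nd
Nf / Nd = 5 / 7 = 0.7143
q = 1.84e-05 * 8.2 * 0.7143
q = 0.0001078 m^3/s per m


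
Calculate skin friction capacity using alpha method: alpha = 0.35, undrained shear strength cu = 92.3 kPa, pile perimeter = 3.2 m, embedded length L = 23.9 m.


Result: 2470.69 kN

Derivation:
Using Qs = alpha * cu * perimeter * L
Qs = 0.35 * 92.3 * 3.2 * 23.9
Qs = 2470.69 kN


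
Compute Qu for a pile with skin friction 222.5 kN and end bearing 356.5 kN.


Result: 579.0 kN

Derivation:
Using Qu = Qf + Qb
Qu = 222.5 + 356.5
Qu = 579.0 kN


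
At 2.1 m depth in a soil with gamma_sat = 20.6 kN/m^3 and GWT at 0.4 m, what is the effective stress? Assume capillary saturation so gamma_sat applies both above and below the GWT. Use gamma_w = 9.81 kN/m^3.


Result: 26.58 kPa

Derivation:
Total stress = gamma_sat * depth
sigma = 20.6 * 2.1 = 43.26 kPa
Pore water pressure u = gamma_w * (depth - d_wt)
u = 9.81 * (2.1 - 0.4) = 16.677 kPa
Effective stress = sigma - u
sigma' = 43.26 - 16.677 = 26.58 kPa


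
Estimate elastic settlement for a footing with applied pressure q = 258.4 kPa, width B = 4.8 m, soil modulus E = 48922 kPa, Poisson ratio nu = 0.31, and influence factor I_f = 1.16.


Result: 26.583 mm

Derivation:
Using Se = q * B * (1 - nu^2) * I_f / E
1 - nu^2 = 1 - 0.31^2 = 0.9039
Se = 258.4 * 4.8 * 0.9039 * 1.16 / 48922
Se = 0.026583 m
Convert to mm: Se = 0.026583 * 1000 = 26.583 mm


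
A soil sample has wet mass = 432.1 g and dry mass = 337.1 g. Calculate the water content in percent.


Result: 28.18 %

Derivation:
Using w = (m_wet - m_dry) / m_dry * 100
m_wet - m_dry = 432.1 - 337.1 = 95.0 g
w = 95.0 / 337.1 * 100
w = 28.18 %


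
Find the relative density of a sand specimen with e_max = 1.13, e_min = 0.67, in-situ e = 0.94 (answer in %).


Using Dr = (e_max - e) / (e_max - e_min) * 100
e_max - e = 1.13 - 0.94 = 0.19
e_max - e_min = 1.13 - 0.67 = 0.46
Dr = 0.19 / 0.46 * 100
Dr = 41.3 %


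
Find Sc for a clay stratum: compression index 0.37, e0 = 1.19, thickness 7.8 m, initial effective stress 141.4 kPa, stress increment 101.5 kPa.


Using Sc = Cc * H / (1 + e0) * log10((sigma0 + delta_sigma) / sigma0)
Stress ratio = (141.4 + 101.5) / 141.4 = 1.71782
log10(1.71782) = 0.234978
Cc * H / (1 + e0) = 0.37 * 7.8 / (1 + 1.19) = 1.31781
Sc = 1.31781 * 0.234978
Sc = 0.3097 m


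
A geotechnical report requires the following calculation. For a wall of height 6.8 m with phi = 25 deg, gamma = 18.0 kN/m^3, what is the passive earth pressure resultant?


Compute passive earth pressure coefficient:
Kp = tan^2(45 + phi/2) = tan^2(57.5) = 2.463913
Compute passive force:
Pp = 0.5 * Kp * gamma * H^2
Pp = 0.5 * 2.463913 * 18.0 * 6.8^2
Pp = 1025.38 kN/m


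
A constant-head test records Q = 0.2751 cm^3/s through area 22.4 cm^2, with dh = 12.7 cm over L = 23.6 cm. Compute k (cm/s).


Result: 0.022822 cm/s

Derivation:
Compute hydraulic gradient:
i = dh / L = 12.7 / 23.6 = 0.538136
Then apply Darcy's law:
k = Q / (A * i)
k = 0.2751 / (22.4 * 0.538136)
k = 0.2751 / 12.0542
k = 0.022822 cm/s


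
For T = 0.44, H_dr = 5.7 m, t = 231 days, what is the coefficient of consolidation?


Result: 0.06189 m^2/day

Derivation:
Using cv = T * H_dr^2 / t
H_dr^2 = 5.7^2 = 32.49
cv = 0.44 * 32.49 / 231
cv = 0.06189 m^2/day


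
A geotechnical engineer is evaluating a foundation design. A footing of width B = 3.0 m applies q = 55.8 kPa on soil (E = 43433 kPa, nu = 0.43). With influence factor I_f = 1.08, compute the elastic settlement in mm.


Result: 3.393 mm

Derivation:
Using Se = q * B * (1 - nu^2) * I_f / E
1 - nu^2 = 1 - 0.43^2 = 0.8151
Se = 55.8 * 3.0 * 0.8151 * 1.08 / 43433
Se = 0.003393 m
Convert to mm: Se = 0.003393 * 1000 = 3.393 mm


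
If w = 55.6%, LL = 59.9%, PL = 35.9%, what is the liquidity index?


Result: 0.821

Derivation:
First compute the plasticity index:
PI = LL - PL = 59.9 - 35.9 = 24.0
Then compute the liquidity index:
LI = (w - PL) / PI
LI = (55.6 - 35.9) / 24.0
LI = 0.821


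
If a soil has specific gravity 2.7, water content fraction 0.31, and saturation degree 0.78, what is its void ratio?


Using the relation e = Gs * w / S
e = 2.7 * 0.31 / 0.78
e = 1.0731


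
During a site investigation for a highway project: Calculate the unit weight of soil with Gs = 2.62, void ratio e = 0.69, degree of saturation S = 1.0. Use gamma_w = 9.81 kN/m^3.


Result: 19.214 kN/m^3

Derivation:
Using gamma = gamma_w * (Gs + S*e) / (1 + e)
Numerator: Gs + S*e = 2.62 + 1.0*0.69 = 3.31
Denominator: 1 + e = 1 + 0.69 = 1.69
gamma = 9.81 * 3.31 / 1.69
gamma = 19.214 kN/m^3


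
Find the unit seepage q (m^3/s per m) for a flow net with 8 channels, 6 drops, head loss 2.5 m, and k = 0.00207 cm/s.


Convert k to m/s for unit consistency with H:
k = 0.00207 cm/s = 0.00207 / 100 m/s = 2.07e-05 m/s
Using q = k * H * Nf / Nd
Nf / Nd = 8 / 6 = 1.3333
q = 2.07e-05 * 2.5 * 1.3333
q = 6.9e-05 m^3/s per m


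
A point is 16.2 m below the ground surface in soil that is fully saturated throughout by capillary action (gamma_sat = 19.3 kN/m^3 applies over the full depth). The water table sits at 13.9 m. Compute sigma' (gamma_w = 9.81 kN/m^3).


Total stress = gamma_sat * depth
sigma = 19.3 * 16.2 = 312.66 kPa
Pore water pressure u = gamma_w * (depth - d_wt)
u = 9.81 * (16.2 - 13.9) = 22.563 kPa
Effective stress = sigma - u
sigma' = 312.66 - 22.563 = 290.1 kPa


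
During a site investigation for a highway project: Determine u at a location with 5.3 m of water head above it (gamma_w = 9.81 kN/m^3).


Using u = gamma_w * h_w
u = 9.81 * 5.3
u = 51.99 kPa


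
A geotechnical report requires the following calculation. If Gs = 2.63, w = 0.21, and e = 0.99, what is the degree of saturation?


Using S = Gs * w / e
S = 2.63 * 0.21 / 0.99
S = 0.5579


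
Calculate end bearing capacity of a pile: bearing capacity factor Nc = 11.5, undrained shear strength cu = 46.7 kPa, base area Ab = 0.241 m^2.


Using Qb = Nc * cu * Ab
Qb = 11.5 * 46.7 * 0.241
Qb = 129.43 kN


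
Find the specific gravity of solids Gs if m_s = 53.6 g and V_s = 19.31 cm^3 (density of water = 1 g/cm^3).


Using Gs = m_s / (V_s * rho_w)
Since rho_w = 1 g/cm^3:
Gs = 53.6 / 19.31
Gs = 2.776


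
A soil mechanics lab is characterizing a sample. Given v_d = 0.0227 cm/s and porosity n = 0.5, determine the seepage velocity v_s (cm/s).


Using v_s = v_d / n
v_s = 0.0227 / 0.5
v_s = 0.0454 cm/s


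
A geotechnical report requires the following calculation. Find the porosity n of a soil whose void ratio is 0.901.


Using the relation n = e / (1 + e)
n = 0.901 / (1 + 0.901)
n = 0.901 / 1.901
n = 0.474


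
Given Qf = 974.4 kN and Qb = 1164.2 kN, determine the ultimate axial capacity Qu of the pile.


Using Qu = Qf + Qb
Qu = 974.4 + 1164.2
Qu = 2138.6 kN


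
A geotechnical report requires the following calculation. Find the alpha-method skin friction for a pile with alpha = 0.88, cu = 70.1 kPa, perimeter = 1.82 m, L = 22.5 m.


Using Qs = alpha * cu * perimeter * L
Qs = 0.88 * 70.1 * 1.82 * 22.5
Qs = 2526.12 kN


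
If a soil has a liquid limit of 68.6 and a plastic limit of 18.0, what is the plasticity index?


Using PI = LL - PL
PI = 68.6 - 18.0
PI = 50.6


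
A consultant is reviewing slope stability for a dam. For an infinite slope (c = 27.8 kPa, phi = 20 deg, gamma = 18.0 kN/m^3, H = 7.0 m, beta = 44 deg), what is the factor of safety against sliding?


Using Fs = c / (gamma*H*sin(beta)*cos(beta)) + tan(phi)/tan(beta)
Cohesion contribution = 27.8 / (18.0*7.0*sin(44)*cos(44))
Cohesion contribution = 0.441539
Friction contribution = tan(20)/tan(44) = 0.376902
Fs = 0.441539 + 0.376902
Fs = 0.818


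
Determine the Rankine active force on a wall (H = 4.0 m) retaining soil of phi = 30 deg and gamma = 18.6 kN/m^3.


Result: 49.6 kN/m

Derivation:
Compute active earth pressure coefficient:
Ka = tan^2(45 - phi/2) = tan^2(30.0) = 0.333333
Compute active force:
Pa = 0.5 * Ka * gamma * H^2
Pa = 0.5 * 0.333333 * 18.6 * 4.0^2
Pa = 49.6 kN/m


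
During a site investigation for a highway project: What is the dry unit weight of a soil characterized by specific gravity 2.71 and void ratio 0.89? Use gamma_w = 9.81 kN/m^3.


Result: 14.066 kN/m^3

Derivation:
Using gamma_d = Gs * gamma_w / (1 + e)
gamma_d = 2.71 * 9.81 / (1 + 0.89)
gamma_d = 2.71 * 9.81 / 1.89
gamma_d = 14.066 kN/m^3


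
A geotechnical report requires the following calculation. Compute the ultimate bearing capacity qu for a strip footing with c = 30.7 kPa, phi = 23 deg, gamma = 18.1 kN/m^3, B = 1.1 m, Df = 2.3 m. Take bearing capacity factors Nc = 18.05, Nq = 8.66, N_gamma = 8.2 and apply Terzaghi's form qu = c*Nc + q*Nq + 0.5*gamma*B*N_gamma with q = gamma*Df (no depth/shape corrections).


Result: 996.28 kPa

Derivation:
Compute qu = c*Nc + gamma*Df*Nq + 0.5*gamma*B*N_gamma
Term 1: 30.7 * 18.05 = 554.135
Term 2: 18.1 * 2.3 * 8.66 = 360.5158
Term 3: 0.5 * 18.1 * 1.1 * 8.2 = 81.631
qu = 554.135 + 360.5158 + 81.631
qu = 996.28 kPa


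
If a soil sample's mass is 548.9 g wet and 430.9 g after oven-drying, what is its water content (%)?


Result: 27.38 %

Derivation:
Using w = (m_wet - m_dry) / m_dry * 100
m_wet - m_dry = 548.9 - 430.9 = 118.0 g
w = 118.0 / 430.9 * 100
w = 27.38 %


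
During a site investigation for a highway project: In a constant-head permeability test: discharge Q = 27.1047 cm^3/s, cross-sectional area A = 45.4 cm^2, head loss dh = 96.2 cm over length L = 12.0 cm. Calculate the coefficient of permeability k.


Compute hydraulic gradient:
i = dh / L = 96.2 / 12.0 = 8.01667
Then apply Darcy's law:
k = Q / (A * i)
k = 27.1047 / (45.4 * 8.01667)
k = 27.1047 / 363.957
k = 0.074472 cm/s


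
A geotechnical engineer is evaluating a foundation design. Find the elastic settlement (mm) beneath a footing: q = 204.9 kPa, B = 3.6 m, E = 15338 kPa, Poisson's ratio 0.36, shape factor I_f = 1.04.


Result: 43.534 mm

Derivation:
Using Se = q * B * (1 - nu^2) * I_f / E
1 - nu^2 = 1 - 0.36^2 = 0.8704
Se = 204.9 * 3.6 * 0.8704 * 1.04 / 15338
Se = 0.043534 m
Convert to mm: Se = 0.043534 * 1000 = 43.534 mm


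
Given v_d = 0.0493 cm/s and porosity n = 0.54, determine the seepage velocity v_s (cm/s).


Using v_s = v_d / n
v_s = 0.0493 / 0.54
v_s = 0.0913 cm/s


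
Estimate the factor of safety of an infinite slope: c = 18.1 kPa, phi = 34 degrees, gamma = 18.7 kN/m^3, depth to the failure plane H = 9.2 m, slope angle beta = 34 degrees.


Using Fs = c / (gamma*H*sin(beta)*cos(beta)) + tan(phi)/tan(beta)
Cohesion contribution = 18.1 / (18.7*9.2*sin(34)*cos(34))
Cohesion contribution = 0.226941
Friction contribution = tan(34)/tan(34) = 1
Fs = 0.226941 + 1
Fs = 1.227


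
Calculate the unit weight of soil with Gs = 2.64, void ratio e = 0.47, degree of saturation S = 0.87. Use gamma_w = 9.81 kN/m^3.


Using gamma = gamma_w * (Gs + S*e) / (1 + e)
Numerator: Gs + S*e = 2.64 + 0.87*0.47 = 3.0489
Denominator: 1 + e = 1 + 0.47 = 1.47
gamma = 9.81 * 3.0489 / 1.47
gamma = 20.347 kN/m^3


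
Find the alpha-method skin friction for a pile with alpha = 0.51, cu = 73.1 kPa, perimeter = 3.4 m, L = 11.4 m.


Result: 1445.01 kN

Derivation:
Using Qs = alpha * cu * perimeter * L
Qs = 0.51 * 73.1 * 3.4 * 11.4
Qs = 1445.01 kN


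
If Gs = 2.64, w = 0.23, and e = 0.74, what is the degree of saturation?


Using S = Gs * w / e
S = 2.64 * 0.23 / 0.74
S = 0.8205


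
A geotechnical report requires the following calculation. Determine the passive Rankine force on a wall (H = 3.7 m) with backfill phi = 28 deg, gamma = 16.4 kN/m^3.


Compute passive earth pressure coefficient:
Kp = tan^2(45 + phi/2) = tan^2(59.0) = 2.769826
Compute passive force:
Pp = 0.5 * Kp * gamma * H^2
Pp = 0.5 * 2.769826 * 16.4 * 3.7^2
Pp = 310.94 kN/m


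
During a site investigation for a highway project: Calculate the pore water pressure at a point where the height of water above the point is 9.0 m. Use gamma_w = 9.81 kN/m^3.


Result: 88.29 kPa

Derivation:
Using u = gamma_w * h_w
u = 9.81 * 9.0
u = 88.29 kPa


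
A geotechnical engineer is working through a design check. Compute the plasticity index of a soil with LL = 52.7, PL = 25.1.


Using PI = LL - PL
PI = 52.7 - 25.1
PI = 27.6


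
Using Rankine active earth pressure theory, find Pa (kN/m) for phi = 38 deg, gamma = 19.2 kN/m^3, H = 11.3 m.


Result: 291.6 kN/m

Derivation:
Compute active earth pressure coefficient:
Ka = tan^2(45 - phi/2) = tan^2(26.0) = 0.237883
Compute active force:
Pa = 0.5 * Ka * gamma * H^2
Pa = 0.5 * 0.237883 * 19.2 * 11.3^2
Pa = 291.6 kN/m


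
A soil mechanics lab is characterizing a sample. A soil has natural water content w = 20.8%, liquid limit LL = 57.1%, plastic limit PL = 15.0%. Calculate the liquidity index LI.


First compute the plasticity index:
PI = LL - PL = 57.1 - 15.0 = 42.1
Then compute the liquidity index:
LI = (w - PL) / PI
LI = (20.8 - 15.0) / 42.1
LI = 0.138


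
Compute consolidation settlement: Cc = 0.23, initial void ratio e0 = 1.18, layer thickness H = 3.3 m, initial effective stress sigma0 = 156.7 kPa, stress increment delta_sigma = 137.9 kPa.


Result: 0.0955 m

Derivation:
Using Sc = Cc * H / (1 + e0) * log10((sigma0 + delta_sigma) / sigma0)
Stress ratio = (156.7 + 137.9) / 156.7 = 1.88003
log10(1.88003) = 0.274164
Cc * H / (1 + e0) = 0.23 * 3.3 / (1 + 1.18) = 0.348165
Sc = 0.348165 * 0.274164
Sc = 0.0955 m


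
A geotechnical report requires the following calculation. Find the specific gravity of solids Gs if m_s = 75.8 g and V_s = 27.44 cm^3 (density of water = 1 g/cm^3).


Result: 2.762

Derivation:
Using Gs = m_s / (V_s * rho_w)
Since rho_w = 1 g/cm^3:
Gs = 75.8 / 27.44
Gs = 2.762


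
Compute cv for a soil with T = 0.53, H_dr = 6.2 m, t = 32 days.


Using cv = T * H_dr^2 / t
H_dr^2 = 6.2^2 = 38.44
cv = 0.53 * 38.44 / 32
cv = 0.63666 m^2/day


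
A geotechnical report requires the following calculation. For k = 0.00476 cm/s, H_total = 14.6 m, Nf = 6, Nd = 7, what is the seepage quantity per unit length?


Convert k to m/s for unit consistency with H:
k = 0.00476 cm/s = 0.00476 / 100 m/s = 4.76e-05 m/s
Using q = k * H * Nf / Nd
Nf / Nd = 6 / 7 = 0.8571
q = 4.76e-05 * 14.6 * 0.8571
q = 0.0005957 m^3/s per m


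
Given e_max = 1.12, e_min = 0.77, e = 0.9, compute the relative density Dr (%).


Result: 62.86 %

Derivation:
Using Dr = (e_max - e) / (e_max - e_min) * 100
e_max - e = 1.12 - 0.9 = 0.22
e_max - e_min = 1.12 - 0.77 = 0.35
Dr = 0.22 / 0.35 * 100
Dr = 62.86 %


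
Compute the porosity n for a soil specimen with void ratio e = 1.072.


Using the relation n = e / (1 + e)
n = 1.072 / (1 + 1.072)
n = 1.072 / 2.072
n = 0.5174


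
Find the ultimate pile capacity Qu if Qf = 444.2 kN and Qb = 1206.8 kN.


Using Qu = Qf + Qb
Qu = 444.2 + 1206.8
Qu = 1651.0 kN


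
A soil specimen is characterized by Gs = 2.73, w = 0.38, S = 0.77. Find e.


Using the relation e = Gs * w / S
e = 2.73 * 0.38 / 0.77
e = 1.3473


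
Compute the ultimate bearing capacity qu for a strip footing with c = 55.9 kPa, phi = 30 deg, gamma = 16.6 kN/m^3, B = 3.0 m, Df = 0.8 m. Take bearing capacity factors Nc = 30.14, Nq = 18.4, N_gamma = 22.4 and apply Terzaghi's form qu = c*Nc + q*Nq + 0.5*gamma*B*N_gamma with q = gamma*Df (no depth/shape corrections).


Result: 2486.94 kPa

Derivation:
Compute qu = c*Nc + gamma*Df*Nq + 0.5*gamma*B*N_gamma
Term 1: 55.9 * 30.14 = 1684.826
Term 2: 16.6 * 0.8 * 18.4 = 244.352
Term 3: 0.5 * 16.6 * 3.0 * 22.4 = 557.76
qu = 1684.826 + 244.352 + 557.76
qu = 2486.94 kPa


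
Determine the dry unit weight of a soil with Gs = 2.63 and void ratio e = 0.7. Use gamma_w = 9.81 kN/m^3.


Using gamma_d = Gs * gamma_w / (1 + e)
gamma_d = 2.63 * 9.81 / (1 + 0.7)
gamma_d = 2.63 * 9.81 / 1.7
gamma_d = 15.177 kN/m^3


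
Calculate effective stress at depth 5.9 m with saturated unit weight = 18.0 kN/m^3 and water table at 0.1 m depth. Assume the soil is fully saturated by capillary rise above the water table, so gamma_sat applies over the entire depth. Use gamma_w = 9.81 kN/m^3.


Total stress = gamma_sat * depth
sigma = 18.0 * 5.9 = 106.2 kPa
Pore water pressure u = gamma_w * (depth - d_wt)
u = 9.81 * (5.9 - 0.1) = 56.898 kPa
Effective stress = sigma - u
sigma' = 106.2 - 56.898 = 49.3 kPa


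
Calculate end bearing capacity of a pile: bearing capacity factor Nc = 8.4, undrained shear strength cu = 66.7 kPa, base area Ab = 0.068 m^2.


Using Qb = Nc * cu * Ab
Qb = 8.4 * 66.7 * 0.068
Qb = 38.1 kN


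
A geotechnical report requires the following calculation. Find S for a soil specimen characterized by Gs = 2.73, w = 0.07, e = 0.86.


Using S = Gs * w / e
S = 2.73 * 0.07 / 0.86
S = 0.2222


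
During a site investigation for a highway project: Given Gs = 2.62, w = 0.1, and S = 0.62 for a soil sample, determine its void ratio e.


Result: 0.4226

Derivation:
Using the relation e = Gs * w / S
e = 2.62 * 0.1 / 0.62
e = 0.4226


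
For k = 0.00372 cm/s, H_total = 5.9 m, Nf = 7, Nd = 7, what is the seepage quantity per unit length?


Convert k to m/s for unit consistency with H:
k = 0.00372 cm/s = 0.00372 / 100 m/s = 3.72e-05 m/s
Using q = k * H * Nf / Nd
Nf / Nd = 7 / 7 = 1.0
q = 3.72e-05 * 5.9 * 1.0
q = 0.0002195 m^3/s per m


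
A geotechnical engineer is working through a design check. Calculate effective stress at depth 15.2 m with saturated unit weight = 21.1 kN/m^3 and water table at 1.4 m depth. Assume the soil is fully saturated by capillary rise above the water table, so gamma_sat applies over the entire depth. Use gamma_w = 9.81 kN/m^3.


Total stress = gamma_sat * depth
sigma = 21.1 * 15.2 = 320.72 kPa
Pore water pressure u = gamma_w * (depth - d_wt)
u = 9.81 * (15.2 - 1.4) = 135.378 kPa
Effective stress = sigma - u
sigma' = 320.72 - 135.378 = 185.34 kPa


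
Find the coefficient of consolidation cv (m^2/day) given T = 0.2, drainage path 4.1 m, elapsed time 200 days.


Using cv = T * H_dr^2 / t
H_dr^2 = 4.1^2 = 16.81
cv = 0.2 * 16.81 / 200
cv = 0.01681 m^2/day


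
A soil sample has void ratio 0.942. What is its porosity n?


Result: 0.4851

Derivation:
Using the relation n = e / (1 + e)
n = 0.942 / (1 + 0.942)
n = 0.942 / 1.942
n = 0.4851


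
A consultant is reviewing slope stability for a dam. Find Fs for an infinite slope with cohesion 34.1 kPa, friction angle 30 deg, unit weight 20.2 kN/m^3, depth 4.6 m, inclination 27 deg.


Using Fs = c / (gamma*H*sin(beta)*cos(beta)) + tan(phi)/tan(beta)
Cohesion contribution = 34.1 / (20.2*4.6*sin(27)*cos(27))
Cohesion contribution = 0.90723
Friction contribution = tan(30)/tan(27) = 1.13311
Fs = 0.90723 + 1.13311
Fs = 2.04


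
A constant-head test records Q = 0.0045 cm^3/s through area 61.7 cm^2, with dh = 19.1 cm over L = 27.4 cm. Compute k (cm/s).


Compute hydraulic gradient:
i = dh / L = 19.1 / 27.4 = 0.69708
Then apply Darcy's law:
k = Q / (A * i)
k = 0.0045 / (61.7 * 0.69708)
k = 0.0045 / 43.0099
k = 0.000105 cm/s


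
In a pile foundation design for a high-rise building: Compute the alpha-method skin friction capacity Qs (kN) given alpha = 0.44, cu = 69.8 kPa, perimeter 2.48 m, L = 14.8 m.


Using Qs = alpha * cu * perimeter * L
Qs = 0.44 * 69.8 * 2.48 * 14.8
Qs = 1127.25 kN


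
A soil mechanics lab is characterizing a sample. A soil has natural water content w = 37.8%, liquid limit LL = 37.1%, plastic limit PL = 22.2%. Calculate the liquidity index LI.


First compute the plasticity index:
PI = LL - PL = 37.1 - 22.2 = 14.9
Then compute the liquidity index:
LI = (w - PL) / PI
LI = (37.8 - 22.2) / 14.9
LI = 1.047


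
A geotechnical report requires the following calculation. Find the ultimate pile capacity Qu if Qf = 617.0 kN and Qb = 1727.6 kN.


Using Qu = Qf + Qb
Qu = 617.0 + 1727.6
Qu = 2344.6 kN


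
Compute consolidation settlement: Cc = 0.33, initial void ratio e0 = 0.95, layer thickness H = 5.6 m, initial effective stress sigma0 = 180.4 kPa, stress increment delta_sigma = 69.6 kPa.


Using Sc = Cc * H / (1 + e0) * log10((sigma0 + delta_sigma) / sigma0)
Stress ratio = (180.4 + 69.6) / 180.4 = 1.38581
log10(1.38581) = 0.141703
Cc * H / (1 + e0) = 0.33 * 5.6 / (1 + 0.95) = 0.947692
Sc = 0.947692 * 0.141703
Sc = 0.1343 m


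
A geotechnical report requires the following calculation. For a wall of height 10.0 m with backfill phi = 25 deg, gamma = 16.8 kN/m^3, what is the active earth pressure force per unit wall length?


Result: 340.92 kN/m

Derivation:
Compute active earth pressure coefficient:
Ka = tan^2(45 - phi/2) = tan^2(32.5) = 0.405859
Compute active force:
Pa = 0.5 * Ka * gamma * H^2
Pa = 0.5 * 0.405859 * 16.8 * 10.0^2
Pa = 340.92 kN/m


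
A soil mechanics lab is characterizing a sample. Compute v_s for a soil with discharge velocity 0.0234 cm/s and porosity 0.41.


Using v_s = v_d / n
v_s = 0.0234 / 0.41
v_s = 0.05707 cm/s


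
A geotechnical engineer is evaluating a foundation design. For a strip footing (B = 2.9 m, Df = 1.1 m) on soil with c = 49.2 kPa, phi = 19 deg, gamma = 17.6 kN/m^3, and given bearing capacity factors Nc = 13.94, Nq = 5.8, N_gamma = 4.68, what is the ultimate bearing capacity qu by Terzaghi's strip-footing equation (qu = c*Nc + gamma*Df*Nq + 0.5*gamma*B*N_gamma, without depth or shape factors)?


Result: 917.57 kPa

Derivation:
Compute qu = c*Nc + gamma*Df*Nq + 0.5*gamma*B*N_gamma
Term 1: 49.2 * 13.94 = 685.848
Term 2: 17.6 * 1.1 * 5.8 = 112.288
Term 3: 0.5 * 17.6 * 2.9 * 4.68 = 119.4336
qu = 685.848 + 112.288 + 119.4336
qu = 917.57 kPa
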